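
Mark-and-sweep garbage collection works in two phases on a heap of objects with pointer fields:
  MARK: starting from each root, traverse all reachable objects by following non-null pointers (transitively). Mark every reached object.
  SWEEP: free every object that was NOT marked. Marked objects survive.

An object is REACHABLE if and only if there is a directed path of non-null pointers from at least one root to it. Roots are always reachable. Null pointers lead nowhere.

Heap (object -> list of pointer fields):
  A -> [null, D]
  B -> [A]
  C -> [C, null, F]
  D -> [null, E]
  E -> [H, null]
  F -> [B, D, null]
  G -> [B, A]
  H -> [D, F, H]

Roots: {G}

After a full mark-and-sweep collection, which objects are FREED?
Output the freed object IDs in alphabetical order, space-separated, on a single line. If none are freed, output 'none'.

Roots: G
Mark G: refs=B A, marked=G
Mark B: refs=A, marked=B G
Mark A: refs=null D, marked=A B G
Mark D: refs=null E, marked=A B D G
Mark E: refs=H null, marked=A B D E G
Mark H: refs=D F H, marked=A B D E G H
Mark F: refs=B D null, marked=A B D E F G H
Unmarked (collected): C

Answer: C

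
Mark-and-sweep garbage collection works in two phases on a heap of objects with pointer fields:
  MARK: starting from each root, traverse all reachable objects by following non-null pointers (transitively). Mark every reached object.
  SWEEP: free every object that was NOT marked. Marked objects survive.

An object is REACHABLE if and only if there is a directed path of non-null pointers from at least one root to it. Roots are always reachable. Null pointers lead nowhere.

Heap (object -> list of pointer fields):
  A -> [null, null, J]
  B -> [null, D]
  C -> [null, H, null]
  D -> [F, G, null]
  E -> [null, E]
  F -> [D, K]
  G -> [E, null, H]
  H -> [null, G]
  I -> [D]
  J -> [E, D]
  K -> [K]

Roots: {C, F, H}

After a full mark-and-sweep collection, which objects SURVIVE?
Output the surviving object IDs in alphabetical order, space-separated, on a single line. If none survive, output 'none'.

Roots: C F H
Mark C: refs=null H null, marked=C
Mark F: refs=D K, marked=C F
Mark H: refs=null G, marked=C F H
Mark D: refs=F G null, marked=C D F H
Mark K: refs=K, marked=C D F H K
Mark G: refs=E null H, marked=C D F G H K
Mark E: refs=null E, marked=C D E F G H K
Unmarked (collected): A B I J

Answer: C D E F G H K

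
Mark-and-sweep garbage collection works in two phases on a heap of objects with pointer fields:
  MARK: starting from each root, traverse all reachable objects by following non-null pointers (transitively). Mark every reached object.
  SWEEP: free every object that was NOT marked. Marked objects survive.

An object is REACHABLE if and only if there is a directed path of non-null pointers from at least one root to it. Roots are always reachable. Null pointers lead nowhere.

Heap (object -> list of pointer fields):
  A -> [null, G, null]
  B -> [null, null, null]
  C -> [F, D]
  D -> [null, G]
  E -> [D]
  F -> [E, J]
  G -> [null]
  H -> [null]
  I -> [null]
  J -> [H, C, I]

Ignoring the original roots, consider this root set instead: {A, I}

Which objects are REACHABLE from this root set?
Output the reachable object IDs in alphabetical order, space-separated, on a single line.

Answer: A G I

Derivation:
Roots: A I
Mark A: refs=null G null, marked=A
Mark I: refs=null, marked=A I
Mark G: refs=null, marked=A G I
Unmarked (collected): B C D E F H J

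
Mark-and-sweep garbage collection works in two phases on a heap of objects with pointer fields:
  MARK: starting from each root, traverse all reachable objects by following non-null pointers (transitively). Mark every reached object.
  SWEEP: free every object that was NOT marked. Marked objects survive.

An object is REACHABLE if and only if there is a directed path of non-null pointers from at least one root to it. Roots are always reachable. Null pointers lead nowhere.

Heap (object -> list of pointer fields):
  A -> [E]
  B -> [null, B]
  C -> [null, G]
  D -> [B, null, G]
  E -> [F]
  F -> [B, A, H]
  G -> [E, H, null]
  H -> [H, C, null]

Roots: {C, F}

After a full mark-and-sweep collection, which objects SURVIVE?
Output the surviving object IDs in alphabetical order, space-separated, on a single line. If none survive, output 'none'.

Roots: C F
Mark C: refs=null G, marked=C
Mark F: refs=B A H, marked=C F
Mark G: refs=E H null, marked=C F G
Mark B: refs=null B, marked=B C F G
Mark A: refs=E, marked=A B C F G
Mark H: refs=H C null, marked=A B C F G H
Mark E: refs=F, marked=A B C E F G H
Unmarked (collected): D

Answer: A B C E F G H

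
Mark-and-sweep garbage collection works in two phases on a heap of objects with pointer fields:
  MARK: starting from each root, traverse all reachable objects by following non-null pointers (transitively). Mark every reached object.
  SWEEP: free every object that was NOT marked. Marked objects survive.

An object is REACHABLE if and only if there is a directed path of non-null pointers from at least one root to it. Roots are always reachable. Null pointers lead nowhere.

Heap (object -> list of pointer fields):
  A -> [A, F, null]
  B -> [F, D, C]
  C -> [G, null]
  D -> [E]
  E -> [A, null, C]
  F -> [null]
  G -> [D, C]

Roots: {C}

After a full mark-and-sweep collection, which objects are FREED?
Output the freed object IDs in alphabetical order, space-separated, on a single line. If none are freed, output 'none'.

Roots: C
Mark C: refs=G null, marked=C
Mark G: refs=D C, marked=C G
Mark D: refs=E, marked=C D G
Mark E: refs=A null C, marked=C D E G
Mark A: refs=A F null, marked=A C D E G
Mark F: refs=null, marked=A C D E F G
Unmarked (collected): B

Answer: B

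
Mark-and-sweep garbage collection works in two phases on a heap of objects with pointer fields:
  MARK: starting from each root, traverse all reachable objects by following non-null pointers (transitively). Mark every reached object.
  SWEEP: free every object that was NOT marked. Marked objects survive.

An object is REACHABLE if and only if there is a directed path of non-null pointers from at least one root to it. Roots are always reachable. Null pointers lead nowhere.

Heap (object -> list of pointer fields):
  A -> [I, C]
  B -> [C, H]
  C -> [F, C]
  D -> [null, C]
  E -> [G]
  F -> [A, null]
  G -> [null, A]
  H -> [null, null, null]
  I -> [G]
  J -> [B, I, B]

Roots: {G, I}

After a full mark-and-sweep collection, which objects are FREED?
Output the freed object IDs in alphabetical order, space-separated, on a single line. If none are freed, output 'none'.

Roots: G I
Mark G: refs=null A, marked=G
Mark I: refs=G, marked=G I
Mark A: refs=I C, marked=A G I
Mark C: refs=F C, marked=A C G I
Mark F: refs=A null, marked=A C F G I
Unmarked (collected): B D E H J

Answer: B D E H J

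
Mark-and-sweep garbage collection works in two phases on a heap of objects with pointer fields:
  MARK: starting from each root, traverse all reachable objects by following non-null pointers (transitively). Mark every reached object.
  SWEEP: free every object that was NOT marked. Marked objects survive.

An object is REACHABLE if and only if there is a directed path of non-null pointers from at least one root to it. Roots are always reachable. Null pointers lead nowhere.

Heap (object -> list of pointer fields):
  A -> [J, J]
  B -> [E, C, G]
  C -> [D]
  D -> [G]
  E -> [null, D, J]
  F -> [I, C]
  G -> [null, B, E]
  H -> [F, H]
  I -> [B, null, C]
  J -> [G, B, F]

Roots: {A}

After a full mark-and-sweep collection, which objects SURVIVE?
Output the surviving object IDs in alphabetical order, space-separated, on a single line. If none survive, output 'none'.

Answer: A B C D E F G I J

Derivation:
Roots: A
Mark A: refs=J J, marked=A
Mark J: refs=G B F, marked=A J
Mark G: refs=null B E, marked=A G J
Mark B: refs=E C G, marked=A B G J
Mark F: refs=I C, marked=A B F G J
Mark E: refs=null D J, marked=A B E F G J
Mark C: refs=D, marked=A B C E F G J
Mark I: refs=B null C, marked=A B C E F G I J
Mark D: refs=G, marked=A B C D E F G I J
Unmarked (collected): H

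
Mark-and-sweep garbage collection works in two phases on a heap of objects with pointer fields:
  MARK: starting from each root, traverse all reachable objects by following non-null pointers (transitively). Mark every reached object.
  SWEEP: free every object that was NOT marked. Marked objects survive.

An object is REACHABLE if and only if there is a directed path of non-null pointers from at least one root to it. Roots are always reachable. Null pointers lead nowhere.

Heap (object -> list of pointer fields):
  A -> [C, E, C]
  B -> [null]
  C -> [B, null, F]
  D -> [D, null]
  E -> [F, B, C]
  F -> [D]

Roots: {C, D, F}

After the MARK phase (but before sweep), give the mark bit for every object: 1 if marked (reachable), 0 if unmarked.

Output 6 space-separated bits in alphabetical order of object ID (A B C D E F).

Roots: C D F
Mark C: refs=B null F, marked=C
Mark D: refs=D null, marked=C D
Mark F: refs=D, marked=C D F
Mark B: refs=null, marked=B C D F
Unmarked (collected): A E

Answer: 0 1 1 1 0 1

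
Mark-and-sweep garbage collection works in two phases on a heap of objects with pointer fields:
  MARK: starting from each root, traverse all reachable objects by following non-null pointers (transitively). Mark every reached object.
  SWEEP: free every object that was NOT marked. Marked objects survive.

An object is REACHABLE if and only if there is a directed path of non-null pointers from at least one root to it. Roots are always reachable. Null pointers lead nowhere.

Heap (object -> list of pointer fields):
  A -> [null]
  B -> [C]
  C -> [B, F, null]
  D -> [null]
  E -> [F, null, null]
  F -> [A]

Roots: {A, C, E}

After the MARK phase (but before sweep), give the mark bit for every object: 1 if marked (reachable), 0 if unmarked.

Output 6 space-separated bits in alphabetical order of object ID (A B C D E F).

Roots: A C E
Mark A: refs=null, marked=A
Mark C: refs=B F null, marked=A C
Mark E: refs=F null null, marked=A C E
Mark B: refs=C, marked=A B C E
Mark F: refs=A, marked=A B C E F
Unmarked (collected): D

Answer: 1 1 1 0 1 1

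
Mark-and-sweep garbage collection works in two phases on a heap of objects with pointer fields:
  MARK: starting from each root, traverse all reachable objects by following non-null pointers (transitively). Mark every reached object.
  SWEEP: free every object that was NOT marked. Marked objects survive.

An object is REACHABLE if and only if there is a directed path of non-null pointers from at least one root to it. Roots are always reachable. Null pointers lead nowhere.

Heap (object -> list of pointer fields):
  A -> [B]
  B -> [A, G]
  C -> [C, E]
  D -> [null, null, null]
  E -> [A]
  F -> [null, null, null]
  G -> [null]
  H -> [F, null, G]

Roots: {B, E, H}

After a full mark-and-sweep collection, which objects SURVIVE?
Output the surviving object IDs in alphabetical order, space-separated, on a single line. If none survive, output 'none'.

Answer: A B E F G H

Derivation:
Roots: B E H
Mark B: refs=A G, marked=B
Mark E: refs=A, marked=B E
Mark H: refs=F null G, marked=B E H
Mark A: refs=B, marked=A B E H
Mark G: refs=null, marked=A B E G H
Mark F: refs=null null null, marked=A B E F G H
Unmarked (collected): C D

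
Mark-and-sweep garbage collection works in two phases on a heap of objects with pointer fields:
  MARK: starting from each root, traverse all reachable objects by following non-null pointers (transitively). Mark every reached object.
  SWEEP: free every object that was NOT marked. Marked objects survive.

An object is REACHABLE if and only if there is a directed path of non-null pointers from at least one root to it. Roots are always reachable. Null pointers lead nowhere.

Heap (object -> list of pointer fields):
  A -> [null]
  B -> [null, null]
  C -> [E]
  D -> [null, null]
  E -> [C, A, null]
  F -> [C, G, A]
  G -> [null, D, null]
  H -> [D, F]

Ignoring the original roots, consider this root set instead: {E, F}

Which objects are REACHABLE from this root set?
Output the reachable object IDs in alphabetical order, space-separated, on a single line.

Roots: E F
Mark E: refs=C A null, marked=E
Mark F: refs=C G A, marked=E F
Mark C: refs=E, marked=C E F
Mark A: refs=null, marked=A C E F
Mark G: refs=null D null, marked=A C E F G
Mark D: refs=null null, marked=A C D E F G
Unmarked (collected): B H

Answer: A C D E F G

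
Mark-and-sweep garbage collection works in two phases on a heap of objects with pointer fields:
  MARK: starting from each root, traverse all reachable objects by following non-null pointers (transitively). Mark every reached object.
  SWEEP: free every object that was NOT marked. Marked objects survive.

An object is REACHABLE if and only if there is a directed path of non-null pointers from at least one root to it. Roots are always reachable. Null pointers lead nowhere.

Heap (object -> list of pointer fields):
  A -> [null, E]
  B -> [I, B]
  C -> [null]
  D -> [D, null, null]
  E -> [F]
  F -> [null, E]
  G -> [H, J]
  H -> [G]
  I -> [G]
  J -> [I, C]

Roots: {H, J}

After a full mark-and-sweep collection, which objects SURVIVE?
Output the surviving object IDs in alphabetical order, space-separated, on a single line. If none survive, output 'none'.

Roots: H J
Mark H: refs=G, marked=H
Mark J: refs=I C, marked=H J
Mark G: refs=H J, marked=G H J
Mark I: refs=G, marked=G H I J
Mark C: refs=null, marked=C G H I J
Unmarked (collected): A B D E F

Answer: C G H I J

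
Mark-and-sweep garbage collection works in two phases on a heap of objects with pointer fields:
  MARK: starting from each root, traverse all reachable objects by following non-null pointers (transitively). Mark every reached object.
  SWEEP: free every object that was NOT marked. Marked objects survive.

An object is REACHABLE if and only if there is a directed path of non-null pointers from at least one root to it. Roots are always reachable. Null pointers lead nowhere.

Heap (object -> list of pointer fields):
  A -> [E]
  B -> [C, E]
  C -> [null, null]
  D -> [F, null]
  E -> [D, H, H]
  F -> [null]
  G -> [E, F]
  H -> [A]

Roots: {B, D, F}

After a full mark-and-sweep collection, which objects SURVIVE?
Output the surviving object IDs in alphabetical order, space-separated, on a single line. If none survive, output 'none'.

Answer: A B C D E F H

Derivation:
Roots: B D F
Mark B: refs=C E, marked=B
Mark D: refs=F null, marked=B D
Mark F: refs=null, marked=B D F
Mark C: refs=null null, marked=B C D F
Mark E: refs=D H H, marked=B C D E F
Mark H: refs=A, marked=B C D E F H
Mark A: refs=E, marked=A B C D E F H
Unmarked (collected): G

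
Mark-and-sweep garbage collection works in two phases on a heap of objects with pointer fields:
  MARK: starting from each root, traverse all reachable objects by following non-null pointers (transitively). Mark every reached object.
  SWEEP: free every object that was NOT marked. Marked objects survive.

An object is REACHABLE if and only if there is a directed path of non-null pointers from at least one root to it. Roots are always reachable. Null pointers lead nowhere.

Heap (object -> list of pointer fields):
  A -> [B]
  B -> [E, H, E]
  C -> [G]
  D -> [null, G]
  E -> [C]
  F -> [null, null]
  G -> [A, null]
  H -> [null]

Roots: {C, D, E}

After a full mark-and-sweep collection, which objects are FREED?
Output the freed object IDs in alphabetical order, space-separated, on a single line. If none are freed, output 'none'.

Roots: C D E
Mark C: refs=G, marked=C
Mark D: refs=null G, marked=C D
Mark E: refs=C, marked=C D E
Mark G: refs=A null, marked=C D E G
Mark A: refs=B, marked=A C D E G
Mark B: refs=E H E, marked=A B C D E G
Mark H: refs=null, marked=A B C D E G H
Unmarked (collected): F

Answer: F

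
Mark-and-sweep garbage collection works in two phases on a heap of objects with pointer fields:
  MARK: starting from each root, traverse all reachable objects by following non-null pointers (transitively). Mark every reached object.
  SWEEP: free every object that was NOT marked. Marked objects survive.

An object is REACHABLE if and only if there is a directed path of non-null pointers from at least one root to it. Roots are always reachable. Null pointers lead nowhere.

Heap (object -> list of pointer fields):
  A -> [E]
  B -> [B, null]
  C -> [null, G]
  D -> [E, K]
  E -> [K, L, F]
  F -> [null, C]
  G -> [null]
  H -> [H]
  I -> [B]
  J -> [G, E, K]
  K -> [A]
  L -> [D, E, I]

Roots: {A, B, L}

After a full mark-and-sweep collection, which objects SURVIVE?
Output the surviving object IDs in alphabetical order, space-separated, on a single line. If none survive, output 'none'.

Answer: A B C D E F G I K L

Derivation:
Roots: A B L
Mark A: refs=E, marked=A
Mark B: refs=B null, marked=A B
Mark L: refs=D E I, marked=A B L
Mark E: refs=K L F, marked=A B E L
Mark D: refs=E K, marked=A B D E L
Mark I: refs=B, marked=A B D E I L
Mark K: refs=A, marked=A B D E I K L
Mark F: refs=null C, marked=A B D E F I K L
Mark C: refs=null G, marked=A B C D E F I K L
Mark G: refs=null, marked=A B C D E F G I K L
Unmarked (collected): H J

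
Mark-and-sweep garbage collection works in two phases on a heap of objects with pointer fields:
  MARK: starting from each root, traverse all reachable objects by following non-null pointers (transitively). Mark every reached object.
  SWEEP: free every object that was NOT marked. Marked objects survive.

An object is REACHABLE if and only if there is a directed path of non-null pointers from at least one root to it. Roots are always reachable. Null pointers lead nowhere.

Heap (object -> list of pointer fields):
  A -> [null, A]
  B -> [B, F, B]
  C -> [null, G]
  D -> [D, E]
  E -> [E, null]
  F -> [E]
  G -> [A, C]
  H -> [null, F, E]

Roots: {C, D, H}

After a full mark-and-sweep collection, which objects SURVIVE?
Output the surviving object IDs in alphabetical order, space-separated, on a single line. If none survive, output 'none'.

Answer: A C D E F G H

Derivation:
Roots: C D H
Mark C: refs=null G, marked=C
Mark D: refs=D E, marked=C D
Mark H: refs=null F E, marked=C D H
Mark G: refs=A C, marked=C D G H
Mark E: refs=E null, marked=C D E G H
Mark F: refs=E, marked=C D E F G H
Mark A: refs=null A, marked=A C D E F G H
Unmarked (collected): B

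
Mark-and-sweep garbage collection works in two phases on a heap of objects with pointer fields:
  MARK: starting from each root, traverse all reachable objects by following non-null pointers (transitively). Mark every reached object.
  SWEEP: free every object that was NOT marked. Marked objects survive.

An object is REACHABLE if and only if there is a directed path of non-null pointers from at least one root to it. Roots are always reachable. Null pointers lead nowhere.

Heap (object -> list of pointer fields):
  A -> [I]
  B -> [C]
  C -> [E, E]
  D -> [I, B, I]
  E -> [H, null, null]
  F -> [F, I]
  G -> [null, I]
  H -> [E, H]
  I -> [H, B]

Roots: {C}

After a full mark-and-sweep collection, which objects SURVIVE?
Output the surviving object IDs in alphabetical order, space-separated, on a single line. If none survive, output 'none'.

Answer: C E H

Derivation:
Roots: C
Mark C: refs=E E, marked=C
Mark E: refs=H null null, marked=C E
Mark H: refs=E H, marked=C E H
Unmarked (collected): A B D F G I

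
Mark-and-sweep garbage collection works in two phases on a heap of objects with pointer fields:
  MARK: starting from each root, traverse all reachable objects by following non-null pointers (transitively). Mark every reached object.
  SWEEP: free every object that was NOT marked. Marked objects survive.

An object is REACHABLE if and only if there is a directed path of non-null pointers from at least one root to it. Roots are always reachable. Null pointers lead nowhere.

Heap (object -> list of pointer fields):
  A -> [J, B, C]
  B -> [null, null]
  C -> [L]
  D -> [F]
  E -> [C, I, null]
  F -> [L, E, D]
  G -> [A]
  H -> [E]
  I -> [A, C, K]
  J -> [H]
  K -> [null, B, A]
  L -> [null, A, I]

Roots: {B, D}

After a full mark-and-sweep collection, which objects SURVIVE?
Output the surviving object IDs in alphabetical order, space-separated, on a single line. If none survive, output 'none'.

Answer: A B C D E F H I J K L

Derivation:
Roots: B D
Mark B: refs=null null, marked=B
Mark D: refs=F, marked=B D
Mark F: refs=L E D, marked=B D F
Mark L: refs=null A I, marked=B D F L
Mark E: refs=C I null, marked=B D E F L
Mark A: refs=J B C, marked=A B D E F L
Mark I: refs=A C K, marked=A B D E F I L
Mark C: refs=L, marked=A B C D E F I L
Mark J: refs=H, marked=A B C D E F I J L
Mark K: refs=null B A, marked=A B C D E F I J K L
Mark H: refs=E, marked=A B C D E F H I J K L
Unmarked (collected): G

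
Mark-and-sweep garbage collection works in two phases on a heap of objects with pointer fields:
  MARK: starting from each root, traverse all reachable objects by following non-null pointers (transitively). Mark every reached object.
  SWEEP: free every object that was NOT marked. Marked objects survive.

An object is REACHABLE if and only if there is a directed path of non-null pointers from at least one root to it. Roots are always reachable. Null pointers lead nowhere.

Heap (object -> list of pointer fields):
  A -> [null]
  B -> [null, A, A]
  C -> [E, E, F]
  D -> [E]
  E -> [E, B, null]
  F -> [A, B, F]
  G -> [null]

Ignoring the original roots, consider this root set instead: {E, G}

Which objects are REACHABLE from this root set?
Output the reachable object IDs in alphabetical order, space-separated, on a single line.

Answer: A B E G

Derivation:
Roots: E G
Mark E: refs=E B null, marked=E
Mark G: refs=null, marked=E G
Mark B: refs=null A A, marked=B E G
Mark A: refs=null, marked=A B E G
Unmarked (collected): C D F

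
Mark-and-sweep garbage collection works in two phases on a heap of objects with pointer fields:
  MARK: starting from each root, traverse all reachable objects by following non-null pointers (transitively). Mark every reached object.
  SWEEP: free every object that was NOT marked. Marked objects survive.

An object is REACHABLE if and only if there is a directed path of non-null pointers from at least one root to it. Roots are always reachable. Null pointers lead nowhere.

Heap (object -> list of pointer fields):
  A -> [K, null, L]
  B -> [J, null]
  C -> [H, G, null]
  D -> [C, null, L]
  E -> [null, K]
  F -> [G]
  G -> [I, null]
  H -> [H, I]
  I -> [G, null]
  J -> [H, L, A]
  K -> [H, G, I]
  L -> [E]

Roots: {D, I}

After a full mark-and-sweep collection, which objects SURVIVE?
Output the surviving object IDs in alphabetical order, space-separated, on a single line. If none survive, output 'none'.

Roots: D I
Mark D: refs=C null L, marked=D
Mark I: refs=G null, marked=D I
Mark C: refs=H G null, marked=C D I
Mark L: refs=E, marked=C D I L
Mark G: refs=I null, marked=C D G I L
Mark H: refs=H I, marked=C D G H I L
Mark E: refs=null K, marked=C D E G H I L
Mark K: refs=H G I, marked=C D E G H I K L
Unmarked (collected): A B F J

Answer: C D E G H I K L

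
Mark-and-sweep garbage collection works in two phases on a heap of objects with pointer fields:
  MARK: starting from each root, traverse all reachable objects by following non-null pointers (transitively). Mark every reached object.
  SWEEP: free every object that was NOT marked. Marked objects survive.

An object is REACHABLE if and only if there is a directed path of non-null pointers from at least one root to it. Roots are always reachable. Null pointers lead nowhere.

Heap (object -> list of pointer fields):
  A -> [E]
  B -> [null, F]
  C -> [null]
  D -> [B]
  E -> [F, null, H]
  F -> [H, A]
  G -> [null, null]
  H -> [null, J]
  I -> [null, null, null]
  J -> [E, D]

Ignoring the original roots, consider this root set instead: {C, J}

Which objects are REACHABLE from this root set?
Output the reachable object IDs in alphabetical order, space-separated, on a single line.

Answer: A B C D E F H J

Derivation:
Roots: C J
Mark C: refs=null, marked=C
Mark J: refs=E D, marked=C J
Mark E: refs=F null H, marked=C E J
Mark D: refs=B, marked=C D E J
Mark F: refs=H A, marked=C D E F J
Mark H: refs=null J, marked=C D E F H J
Mark B: refs=null F, marked=B C D E F H J
Mark A: refs=E, marked=A B C D E F H J
Unmarked (collected): G I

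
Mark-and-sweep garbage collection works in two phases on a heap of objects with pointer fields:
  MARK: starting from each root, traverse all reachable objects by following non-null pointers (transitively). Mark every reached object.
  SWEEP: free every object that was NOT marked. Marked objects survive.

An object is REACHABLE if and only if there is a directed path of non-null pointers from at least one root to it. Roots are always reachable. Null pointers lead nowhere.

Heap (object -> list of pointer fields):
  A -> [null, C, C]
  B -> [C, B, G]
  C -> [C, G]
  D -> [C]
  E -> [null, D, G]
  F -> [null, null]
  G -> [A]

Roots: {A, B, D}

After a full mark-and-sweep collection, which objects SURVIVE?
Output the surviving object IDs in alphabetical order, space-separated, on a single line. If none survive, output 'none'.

Answer: A B C D G

Derivation:
Roots: A B D
Mark A: refs=null C C, marked=A
Mark B: refs=C B G, marked=A B
Mark D: refs=C, marked=A B D
Mark C: refs=C G, marked=A B C D
Mark G: refs=A, marked=A B C D G
Unmarked (collected): E F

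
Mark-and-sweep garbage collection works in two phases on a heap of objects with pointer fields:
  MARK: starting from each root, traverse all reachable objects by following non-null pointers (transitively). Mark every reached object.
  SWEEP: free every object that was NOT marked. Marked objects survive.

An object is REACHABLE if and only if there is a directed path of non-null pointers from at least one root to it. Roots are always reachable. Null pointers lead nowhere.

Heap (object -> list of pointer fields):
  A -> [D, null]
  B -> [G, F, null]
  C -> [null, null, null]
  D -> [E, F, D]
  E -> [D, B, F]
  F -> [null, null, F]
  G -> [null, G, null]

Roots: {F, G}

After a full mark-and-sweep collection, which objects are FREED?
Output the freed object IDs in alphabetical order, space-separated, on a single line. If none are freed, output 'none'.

Roots: F G
Mark F: refs=null null F, marked=F
Mark G: refs=null G null, marked=F G
Unmarked (collected): A B C D E

Answer: A B C D E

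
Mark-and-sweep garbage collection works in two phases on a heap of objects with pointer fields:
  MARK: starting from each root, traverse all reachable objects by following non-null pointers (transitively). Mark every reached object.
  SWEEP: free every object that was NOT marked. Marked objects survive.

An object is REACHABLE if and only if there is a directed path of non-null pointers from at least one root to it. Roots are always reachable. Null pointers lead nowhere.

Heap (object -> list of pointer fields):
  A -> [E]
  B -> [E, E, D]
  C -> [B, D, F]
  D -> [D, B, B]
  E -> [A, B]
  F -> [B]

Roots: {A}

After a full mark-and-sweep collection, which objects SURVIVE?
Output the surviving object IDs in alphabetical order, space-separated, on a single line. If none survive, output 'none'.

Roots: A
Mark A: refs=E, marked=A
Mark E: refs=A B, marked=A E
Mark B: refs=E E D, marked=A B E
Mark D: refs=D B B, marked=A B D E
Unmarked (collected): C F

Answer: A B D E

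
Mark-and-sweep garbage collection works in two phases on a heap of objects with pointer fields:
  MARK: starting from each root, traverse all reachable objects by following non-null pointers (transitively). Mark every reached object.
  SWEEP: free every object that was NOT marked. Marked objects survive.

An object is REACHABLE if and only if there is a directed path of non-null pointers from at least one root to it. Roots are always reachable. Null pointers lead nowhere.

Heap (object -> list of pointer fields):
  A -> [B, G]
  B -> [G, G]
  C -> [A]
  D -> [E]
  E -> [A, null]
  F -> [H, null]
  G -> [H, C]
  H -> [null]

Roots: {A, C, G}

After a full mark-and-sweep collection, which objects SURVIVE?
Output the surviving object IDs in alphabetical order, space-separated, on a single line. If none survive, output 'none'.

Roots: A C G
Mark A: refs=B G, marked=A
Mark C: refs=A, marked=A C
Mark G: refs=H C, marked=A C G
Mark B: refs=G G, marked=A B C G
Mark H: refs=null, marked=A B C G H
Unmarked (collected): D E F

Answer: A B C G H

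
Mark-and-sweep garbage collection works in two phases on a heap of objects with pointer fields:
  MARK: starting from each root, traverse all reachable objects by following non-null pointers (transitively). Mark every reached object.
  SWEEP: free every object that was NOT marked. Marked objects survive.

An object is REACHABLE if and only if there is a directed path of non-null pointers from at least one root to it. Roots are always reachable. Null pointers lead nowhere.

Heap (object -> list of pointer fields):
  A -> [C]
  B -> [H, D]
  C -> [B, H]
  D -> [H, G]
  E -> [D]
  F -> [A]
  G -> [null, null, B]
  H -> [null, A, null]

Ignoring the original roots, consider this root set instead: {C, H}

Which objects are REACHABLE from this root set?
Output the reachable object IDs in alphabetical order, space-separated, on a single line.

Answer: A B C D G H

Derivation:
Roots: C H
Mark C: refs=B H, marked=C
Mark H: refs=null A null, marked=C H
Mark B: refs=H D, marked=B C H
Mark A: refs=C, marked=A B C H
Mark D: refs=H G, marked=A B C D H
Mark G: refs=null null B, marked=A B C D G H
Unmarked (collected): E F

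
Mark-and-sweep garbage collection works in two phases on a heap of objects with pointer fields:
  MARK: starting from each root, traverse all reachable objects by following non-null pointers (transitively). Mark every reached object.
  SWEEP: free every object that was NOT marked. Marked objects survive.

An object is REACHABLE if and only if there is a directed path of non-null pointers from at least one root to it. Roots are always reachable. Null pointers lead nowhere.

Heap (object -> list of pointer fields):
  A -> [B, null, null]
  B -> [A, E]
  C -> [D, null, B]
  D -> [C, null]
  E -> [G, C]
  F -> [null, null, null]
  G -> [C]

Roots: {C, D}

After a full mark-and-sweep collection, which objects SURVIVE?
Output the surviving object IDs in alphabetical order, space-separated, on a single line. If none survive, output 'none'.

Answer: A B C D E G

Derivation:
Roots: C D
Mark C: refs=D null B, marked=C
Mark D: refs=C null, marked=C D
Mark B: refs=A E, marked=B C D
Mark A: refs=B null null, marked=A B C D
Mark E: refs=G C, marked=A B C D E
Mark G: refs=C, marked=A B C D E G
Unmarked (collected): F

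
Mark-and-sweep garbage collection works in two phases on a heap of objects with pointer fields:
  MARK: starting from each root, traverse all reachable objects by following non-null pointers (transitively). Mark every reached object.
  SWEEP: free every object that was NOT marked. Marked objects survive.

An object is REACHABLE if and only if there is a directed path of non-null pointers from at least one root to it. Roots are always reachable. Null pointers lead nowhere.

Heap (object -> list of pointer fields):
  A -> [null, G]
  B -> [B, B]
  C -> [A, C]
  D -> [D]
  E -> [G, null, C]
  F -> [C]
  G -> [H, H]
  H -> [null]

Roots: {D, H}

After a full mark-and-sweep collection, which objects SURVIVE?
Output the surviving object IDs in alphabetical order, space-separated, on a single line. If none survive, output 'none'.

Roots: D H
Mark D: refs=D, marked=D
Mark H: refs=null, marked=D H
Unmarked (collected): A B C E F G

Answer: D H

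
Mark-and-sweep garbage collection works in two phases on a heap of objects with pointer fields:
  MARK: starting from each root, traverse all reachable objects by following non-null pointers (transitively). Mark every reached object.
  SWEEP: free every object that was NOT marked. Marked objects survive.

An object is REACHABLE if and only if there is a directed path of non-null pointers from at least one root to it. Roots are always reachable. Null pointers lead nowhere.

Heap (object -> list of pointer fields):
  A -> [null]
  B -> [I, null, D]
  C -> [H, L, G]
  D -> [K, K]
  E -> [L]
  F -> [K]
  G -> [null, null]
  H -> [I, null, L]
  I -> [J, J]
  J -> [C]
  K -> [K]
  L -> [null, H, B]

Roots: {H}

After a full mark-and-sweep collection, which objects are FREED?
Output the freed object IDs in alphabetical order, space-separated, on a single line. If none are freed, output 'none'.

Answer: A E F

Derivation:
Roots: H
Mark H: refs=I null L, marked=H
Mark I: refs=J J, marked=H I
Mark L: refs=null H B, marked=H I L
Mark J: refs=C, marked=H I J L
Mark B: refs=I null D, marked=B H I J L
Mark C: refs=H L G, marked=B C H I J L
Mark D: refs=K K, marked=B C D H I J L
Mark G: refs=null null, marked=B C D G H I J L
Mark K: refs=K, marked=B C D G H I J K L
Unmarked (collected): A E F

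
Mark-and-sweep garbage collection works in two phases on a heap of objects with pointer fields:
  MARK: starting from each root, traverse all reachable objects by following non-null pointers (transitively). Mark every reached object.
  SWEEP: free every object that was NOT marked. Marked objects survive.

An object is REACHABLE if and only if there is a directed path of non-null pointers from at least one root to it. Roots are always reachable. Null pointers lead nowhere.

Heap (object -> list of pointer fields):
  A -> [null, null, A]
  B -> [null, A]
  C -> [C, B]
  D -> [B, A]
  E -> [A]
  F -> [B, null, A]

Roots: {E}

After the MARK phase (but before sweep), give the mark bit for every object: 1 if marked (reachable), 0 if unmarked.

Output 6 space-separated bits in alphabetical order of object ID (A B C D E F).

Answer: 1 0 0 0 1 0

Derivation:
Roots: E
Mark E: refs=A, marked=E
Mark A: refs=null null A, marked=A E
Unmarked (collected): B C D F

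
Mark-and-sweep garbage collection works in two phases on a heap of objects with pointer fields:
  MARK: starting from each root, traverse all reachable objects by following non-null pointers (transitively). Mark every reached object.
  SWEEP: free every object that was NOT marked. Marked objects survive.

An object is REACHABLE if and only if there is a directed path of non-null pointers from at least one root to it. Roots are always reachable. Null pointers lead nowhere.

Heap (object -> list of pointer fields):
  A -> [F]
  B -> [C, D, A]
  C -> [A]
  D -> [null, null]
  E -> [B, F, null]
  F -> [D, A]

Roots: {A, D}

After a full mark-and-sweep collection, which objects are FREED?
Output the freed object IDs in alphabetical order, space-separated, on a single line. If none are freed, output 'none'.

Roots: A D
Mark A: refs=F, marked=A
Mark D: refs=null null, marked=A D
Mark F: refs=D A, marked=A D F
Unmarked (collected): B C E

Answer: B C E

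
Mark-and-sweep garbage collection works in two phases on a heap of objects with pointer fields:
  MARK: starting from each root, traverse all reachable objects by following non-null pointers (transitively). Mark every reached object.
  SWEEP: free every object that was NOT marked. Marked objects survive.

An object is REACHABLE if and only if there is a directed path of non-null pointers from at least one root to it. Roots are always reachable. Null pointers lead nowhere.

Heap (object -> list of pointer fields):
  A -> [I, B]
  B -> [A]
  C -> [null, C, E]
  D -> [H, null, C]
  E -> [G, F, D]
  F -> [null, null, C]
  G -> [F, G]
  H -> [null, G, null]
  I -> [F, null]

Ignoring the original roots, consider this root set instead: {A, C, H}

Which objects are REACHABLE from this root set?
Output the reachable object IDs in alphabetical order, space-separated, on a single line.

Roots: A C H
Mark A: refs=I B, marked=A
Mark C: refs=null C E, marked=A C
Mark H: refs=null G null, marked=A C H
Mark I: refs=F null, marked=A C H I
Mark B: refs=A, marked=A B C H I
Mark E: refs=G F D, marked=A B C E H I
Mark G: refs=F G, marked=A B C E G H I
Mark F: refs=null null C, marked=A B C E F G H I
Mark D: refs=H null C, marked=A B C D E F G H I
Unmarked (collected): (none)

Answer: A B C D E F G H I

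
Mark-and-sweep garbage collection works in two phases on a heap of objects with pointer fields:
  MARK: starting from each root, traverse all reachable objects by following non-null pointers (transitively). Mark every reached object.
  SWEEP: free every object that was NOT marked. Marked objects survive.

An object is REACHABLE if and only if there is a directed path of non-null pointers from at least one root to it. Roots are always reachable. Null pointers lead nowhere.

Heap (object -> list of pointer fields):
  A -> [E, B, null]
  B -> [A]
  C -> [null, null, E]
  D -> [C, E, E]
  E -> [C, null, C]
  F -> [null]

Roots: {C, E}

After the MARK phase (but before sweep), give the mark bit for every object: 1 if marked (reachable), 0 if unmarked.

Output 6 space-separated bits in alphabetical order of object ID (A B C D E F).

Answer: 0 0 1 0 1 0

Derivation:
Roots: C E
Mark C: refs=null null E, marked=C
Mark E: refs=C null C, marked=C E
Unmarked (collected): A B D F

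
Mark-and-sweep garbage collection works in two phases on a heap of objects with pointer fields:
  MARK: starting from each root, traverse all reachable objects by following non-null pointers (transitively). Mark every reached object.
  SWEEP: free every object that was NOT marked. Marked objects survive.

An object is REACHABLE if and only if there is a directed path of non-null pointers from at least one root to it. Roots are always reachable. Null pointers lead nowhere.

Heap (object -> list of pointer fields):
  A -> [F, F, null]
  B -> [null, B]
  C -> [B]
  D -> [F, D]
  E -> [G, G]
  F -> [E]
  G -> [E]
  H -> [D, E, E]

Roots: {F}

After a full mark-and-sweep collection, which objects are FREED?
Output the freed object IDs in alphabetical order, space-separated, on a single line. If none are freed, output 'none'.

Answer: A B C D H

Derivation:
Roots: F
Mark F: refs=E, marked=F
Mark E: refs=G G, marked=E F
Mark G: refs=E, marked=E F G
Unmarked (collected): A B C D H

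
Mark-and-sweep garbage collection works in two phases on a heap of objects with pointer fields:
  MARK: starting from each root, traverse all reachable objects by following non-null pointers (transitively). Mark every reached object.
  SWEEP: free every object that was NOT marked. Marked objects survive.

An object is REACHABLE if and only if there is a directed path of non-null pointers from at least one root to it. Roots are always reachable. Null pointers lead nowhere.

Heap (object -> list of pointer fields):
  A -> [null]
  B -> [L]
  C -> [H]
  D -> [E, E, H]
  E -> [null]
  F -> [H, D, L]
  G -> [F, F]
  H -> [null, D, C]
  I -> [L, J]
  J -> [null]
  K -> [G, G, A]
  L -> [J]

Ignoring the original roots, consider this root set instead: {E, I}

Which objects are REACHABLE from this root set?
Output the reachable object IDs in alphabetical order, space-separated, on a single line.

Roots: E I
Mark E: refs=null, marked=E
Mark I: refs=L J, marked=E I
Mark L: refs=J, marked=E I L
Mark J: refs=null, marked=E I J L
Unmarked (collected): A B C D F G H K

Answer: E I J L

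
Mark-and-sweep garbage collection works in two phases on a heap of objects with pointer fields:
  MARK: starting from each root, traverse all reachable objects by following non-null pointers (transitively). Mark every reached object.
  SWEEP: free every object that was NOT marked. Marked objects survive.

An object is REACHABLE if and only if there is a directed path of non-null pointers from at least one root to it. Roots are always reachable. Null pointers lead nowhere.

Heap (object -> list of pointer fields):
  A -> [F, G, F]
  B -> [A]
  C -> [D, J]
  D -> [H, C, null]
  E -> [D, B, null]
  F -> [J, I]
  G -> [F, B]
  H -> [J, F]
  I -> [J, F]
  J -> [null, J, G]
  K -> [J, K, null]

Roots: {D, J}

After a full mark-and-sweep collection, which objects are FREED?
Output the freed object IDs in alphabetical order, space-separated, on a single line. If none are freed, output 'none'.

Answer: E K

Derivation:
Roots: D J
Mark D: refs=H C null, marked=D
Mark J: refs=null J G, marked=D J
Mark H: refs=J F, marked=D H J
Mark C: refs=D J, marked=C D H J
Mark G: refs=F B, marked=C D G H J
Mark F: refs=J I, marked=C D F G H J
Mark B: refs=A, marked=B C D F G H J
Mark I: refs=J F, marked=B C D F G H I J
Mark A: refs=F G F, marked=A B C D F G H I J
Unmarked (collected): E K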